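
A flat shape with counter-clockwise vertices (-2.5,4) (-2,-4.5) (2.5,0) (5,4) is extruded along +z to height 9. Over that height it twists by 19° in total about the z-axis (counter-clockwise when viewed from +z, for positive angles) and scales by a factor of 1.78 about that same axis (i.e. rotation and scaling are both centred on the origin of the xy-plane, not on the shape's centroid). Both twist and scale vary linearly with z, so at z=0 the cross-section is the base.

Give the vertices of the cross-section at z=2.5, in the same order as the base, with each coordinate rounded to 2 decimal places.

Cross-section at z=2.5: (-3.48,4.57) (-1.92,-5.68) (3.03,0.28) (5.61,5.41)

t = z/height = 2.5/9 = 0.277778
s = 1 + (scale-1)·z/height = 1 + (1.78-1)·2.5/9 = 1.216667
θ = twist·z/height = 19°·2.5/9 = 5.2778° = 0.092115 rad
cos θ = 0.995760, sin θ = 0.091984 (intermediates below are computed at full precision and shown rounded to 5 d.p.)
v1: (-2.5,4) → rotate → (-2.85734,3.75308) → ×s → (-3.47643,4.56625) → (-3.48,4.57)
v2: (-2,-4.5) → rotate → (-1.57759,-4.66489) → ×s → (-1.91940,-5.67562) → (-1.92,-5.68)
v3: (2.5,0) → rotate → (2.48940,0.22996) → ×s → (3.02877,0.27979) → (3.03,0.28)
v4: (5,4) → rotate → (4.61086,4.44296) → ×s → (5.60989,5.40561) → (5.61,5.41)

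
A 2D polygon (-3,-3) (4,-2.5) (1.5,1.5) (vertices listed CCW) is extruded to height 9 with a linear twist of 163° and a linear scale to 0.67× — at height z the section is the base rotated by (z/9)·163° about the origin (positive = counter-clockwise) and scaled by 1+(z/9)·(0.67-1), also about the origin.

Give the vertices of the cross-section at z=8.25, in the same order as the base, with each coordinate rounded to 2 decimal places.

t = z/height = 8.25/9 = 0.916667
s = 1 + (scale-1)·z/height = 1 + (0.67-1)·8.25/9 = 0.697500
θ = twist·z/height = 163°·8.25/9 = 149.4167° = 2.607813 rad
cos θ = -0.860890, sin θ = 0.508791 (intermediates below are computed at full precision and shown rounded to 5 d.p.)
v1: (-3,-3) → rotate → (4.10904,1.05630) → ×s → (2.86606,0.73677) → (2.87,0.74)
v2: (4,-2.5) → rotate → (-2.17158,4.18739) → ×s → (-1.51468,2.92070) → (-1.51,2.92)
v3: (1.5,1.5) → rotate → (-2.05452,-0.52815) → ×s → (-1.43303,-0.36838) → (-1.43,-0.37)

Cross-section at z=8.25: (2.87,0.74) (-1.51,2.92) (-1.43,-0.37)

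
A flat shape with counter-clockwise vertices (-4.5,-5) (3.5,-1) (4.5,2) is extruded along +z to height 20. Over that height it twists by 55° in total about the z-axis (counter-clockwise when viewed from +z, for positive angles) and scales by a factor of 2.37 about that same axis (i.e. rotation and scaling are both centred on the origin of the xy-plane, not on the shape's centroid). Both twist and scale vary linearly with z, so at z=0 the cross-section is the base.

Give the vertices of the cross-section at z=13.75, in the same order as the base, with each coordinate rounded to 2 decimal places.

t = z/height = 13.75/20 = 0.6875
s = 1 + (scale-1)·z/height = 1 + (2.37-1)·13.75/20 = 1.941875
θ = twist·z/height = 55°·13.75/20 = 37.8125° = 0.659953 rad
cos θ = 0.790021, sin θ = 0.613079 (intermediates below are computed at full precision and shown rounded to 5 d.p.)
v1: (-4.5,-5) → rotate → (-0.48970,-6.70896) → ×s → (-0.95093,-13.02797) → (-0.95,-13.03)
v2: (3.5,-1) → rotate → (3.37815,1.35576) → ×s → (6.55995,2.63271) → (6.56,2.63)
v3: (4.5,2) → rotate → (2.32894,4.33890) → ×s → (4.52250,8.42560) → (4.52,8.43)

Cross-section at z=13.75: (-0.95,-13.03) (6.56,2.63) (4.52,8.43)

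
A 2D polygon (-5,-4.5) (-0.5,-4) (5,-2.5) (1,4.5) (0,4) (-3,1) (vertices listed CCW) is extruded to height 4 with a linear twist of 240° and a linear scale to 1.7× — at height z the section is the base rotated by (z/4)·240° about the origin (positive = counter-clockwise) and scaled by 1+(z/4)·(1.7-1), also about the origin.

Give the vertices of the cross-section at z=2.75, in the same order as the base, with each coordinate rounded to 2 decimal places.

Cross-section at z=2.75: (8.88,4.52) (2.25,5.53) (-6.20,5.49) (-3.16,-6.06) (-1.53,-5.72) (3.91,-2.58)

t = z/height = 2.75/4 = 0.6875
s = 1 + (scale-1)·z/height = 1 + (1.7-1)·2.75/4 = 1.481250
θ = twist·z/height = 240°·2.75/4 = 165.0000° = 2.879793 rad
cos θ = -0.965926, sin θ = 0.258819 (intermediates below are computed at full precision and shown rounded to 5 d.p.)
v1: (-5,-4.5) → rotate → (5.99431,3.05257) → ×s → (8.87908,4.52162) → (8.88,4.52)
v2: (-0.5,-4) → rotate → (1.51824,3.73429) → ×s → (2.24889,5.53142) → (2.25,5.53)
v3: (5,-2.5) → rotate → (-4.18258,3.70891) → ×s → (-6.19545,5.49382) → (-6.20,5.49)
v4: (1,4.5) → rotate → (-2.13061,-4.08785) → ×s → (-3.15597,-6.05512) → (-3.16,-6.06)
v5: (0,4) → rotate → (-1.03528,-3.86370) → ×s → (-1.53350,-5.72311) → (-1.53,-5.72)
v6: (-3,1) → rotate → (2.63896,-1.74238) → ×s → (3.90896,-2.58090) → (3.91,-2.58)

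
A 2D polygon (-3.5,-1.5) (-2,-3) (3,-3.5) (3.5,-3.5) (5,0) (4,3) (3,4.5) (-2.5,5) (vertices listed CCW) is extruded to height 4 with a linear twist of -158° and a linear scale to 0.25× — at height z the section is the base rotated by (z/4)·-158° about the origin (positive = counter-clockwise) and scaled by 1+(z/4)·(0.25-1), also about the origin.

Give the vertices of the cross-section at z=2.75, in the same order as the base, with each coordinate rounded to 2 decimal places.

Cross-section at z=2.75: (-0.15,1.84) (-1.07,1.38) (-2.07,-0.84) (-2.15,-1.07) (-0.77,-2.30) (0.76,-2.30) (1.60,-2.07) (2.68,0.37)

t = z/height = 2.75/4 = 0.6875
s = 1 + (scale-1)·z/height = 1 + (0.25-1)·2.75/4 = 0.484375
θ = twist·z/height = -158°·2.75/4 = -108.6250° = -1.895864 rad
cos θ = -0.319373, sin θ = -0.947629 (intermediates below are computed at full precision and shown rounded to 5 d.p.)
v1: (-3.5,-1.5) → rotate → (-0.30364,3.79576) → ×s → (-0.14708,1.83857) → (-0.15,1.84)
v2: (-2,-3) → rotate → (-2.20414,2.85338) → ×s → (-1.06763,1.38210) → (-1.07,1.38)
v3: (3,-3.5) → rotate → (-4.27482,-1.72508) → ×s → (-2.07062,-0.83559) → (-2.07,-0.84)
v4: (3.5,-3.5) → rotate → (-4.43451,-2.19890) → ×s → (-2.14796,-1.06509) → (-2.15,-1.07)
v5: (5,0) → rotate → (-1.59686,-4.73815) → ×s → (-0.77348,-2.29504) → (-0.77,-2.30)
v6: (4,3) → rotate → (1.56540,-4.74864) → ×s → (0.75824,-2.30012) → (0.76,-2.30)
v7: (3,4.5) → rotate → (3.30621,-4.28007) → ×s → (1.60145,-2.07316) → (1.60,-2.07)
v8: (-2.5,5) → rotate → (5.53658,0.77221) → ×s → (2.68178,0.37404) → (2.68,0.37)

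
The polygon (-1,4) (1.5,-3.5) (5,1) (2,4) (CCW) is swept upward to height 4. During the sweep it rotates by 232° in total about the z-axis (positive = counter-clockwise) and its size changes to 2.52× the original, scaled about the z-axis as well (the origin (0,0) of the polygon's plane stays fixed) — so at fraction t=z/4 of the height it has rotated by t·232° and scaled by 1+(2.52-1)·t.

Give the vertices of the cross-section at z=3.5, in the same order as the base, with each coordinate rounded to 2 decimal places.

Cross-section at z=3.5: (5.79,-7.67) (-6.40,6.14) (-9.81,-6.70) (-0.65,-10.40)

t = z/height = 3.5/4 = 0.875
s = 1 + (scale-1)·z/height = 1 + (2.52-1)·3.5/4 = 2.330000
θ = twist·z/height = 232°·3.5/4 = 203.0000° = 3.543018 rad
cos θ = -0.920505, sin θ = -0.390731 (intermediates below are computed at full precision and shown rounded to 5 d.p.)
v1: (-1,4) → rotate → (2.48343,-3.29129) → ×s → (5.78639,-7.66870) → (5.79,-7.67)
v2: (1.5,-3.5) → rotate → (-2.74832,2.63567) → ×s → (-6.40358,6.14111) → (-6.40,6.14)
v3: (5,1) → rotate → (-4.21179,-2.87416) → ×s → (-9.81348,-6.69679) → (-9.81,-6.70)
v4: (2,4) → rotate → (-0.27809,-4.46348) → ×s → (-0.64794,-10.39991) → (-0.65,-10.40)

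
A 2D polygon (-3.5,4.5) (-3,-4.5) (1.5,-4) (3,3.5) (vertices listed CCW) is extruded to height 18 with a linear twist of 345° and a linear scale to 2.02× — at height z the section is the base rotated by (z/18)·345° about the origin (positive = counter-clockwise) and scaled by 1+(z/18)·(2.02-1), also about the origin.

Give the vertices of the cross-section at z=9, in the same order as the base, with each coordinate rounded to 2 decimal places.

Cross-section at z=9: (4.35,-7.43) (5.38,6.15) (-1.46,6.28) (-5.18,-4.65)

t = z/height = 9/18 = 0.5
s = 1 + (scale-1)·z/height = 1 + (2.02-1)·9/18 = 1.510000
θ = twist·z/height = 345°·9/18 = 172.5000° = 3.010693 rad
cos θ = -0.991445, sin θ = 0.130526 (intermediates below are computed at full precision and shown rounded to 5 d.p.)
v1: (-3.5,4.5) → rotate → (2.88269,-4.91834) → ×s → (4.35286,-7.42670) → (4.35,-7.43)
v2: (-3,-4.5) → rotate → (3.56170,4.06992) → ×s → (5.37817,6.14558) → (5.38,6.15)
v3: (1.5,-4) → rotate → (-0.96506,4.16157) → ×s → (-1.45724,6.28397) → (-1.46,6.28)
v4: (3,3.5) → rotate → (-3.43118,-3.07848) → ×s → (-5.18108,-4.64850) → (-5.18,-4.65)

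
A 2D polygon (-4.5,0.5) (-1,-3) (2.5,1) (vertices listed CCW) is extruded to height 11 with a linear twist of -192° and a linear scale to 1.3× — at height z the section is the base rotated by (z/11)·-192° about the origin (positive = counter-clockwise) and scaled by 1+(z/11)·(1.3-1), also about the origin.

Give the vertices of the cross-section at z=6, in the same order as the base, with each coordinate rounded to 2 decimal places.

Cross-section at z=6: (1.89,4.92) (-3.08,2.01) (0.39,-3.11)

t = z/height = 6/11 = 0.545455
s = 1 + (scale-1)·z/height = 1 + (1.3-1)·6/11 = 1.163636
θ = twist·z/height = -192°·6/11 = -104.7273° = -1.827836 rad
cos θ = -0.254218, sin θ = -0.967147 (intermediates below are computed at full precision and shown rounded to 5 d.p.)
v1: (-4.5,0.5) → rotate → (1.62756,4.22505) → ×s → (1.89388,4.91642) → (1.89,4.92)
v2: (-1,-3) → rotate → (-2.64722,1.72980) → ×s → (-3.08040,2.01286) → (-3.08,2.01)
v3: (2.5,1) → rotate → (0.33160,-2.67209) → ×s → (0.38586,-3.10934) → (0.39,-3.11)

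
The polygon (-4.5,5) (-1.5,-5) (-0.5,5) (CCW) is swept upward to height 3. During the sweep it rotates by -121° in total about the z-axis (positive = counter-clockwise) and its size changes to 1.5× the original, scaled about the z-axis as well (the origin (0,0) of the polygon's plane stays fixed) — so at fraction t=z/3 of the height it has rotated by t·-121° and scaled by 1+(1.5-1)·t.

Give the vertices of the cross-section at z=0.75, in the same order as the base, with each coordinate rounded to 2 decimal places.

t = z/height = 0.75/3 = 0.25
s = 1 + (scale-1)·z/height = 1 + (1.5-1)·0.75/3 = 1.125000
θ = twist·z/height = -121°·0.75/3 = -30.2500° = -0.527962 rad
cos θ = 0.863836, sin θ = -0.503774 (intermediates below are computed at full precision and shown rounded to 5 d.p.)
v1: (-4.5,5) → rotate → (-1.36839,6.58616) → ×s → (-1.53944,7.40943) → (-1.54,7.41)
v2: (-1.5,-5) → rotate → (-3.81462,-3.56352) → ×s → (-4.29145,-4.00896) → (-4.29,-4.01)
v3: (-0.5,5) → rotate → (2.08695,4.57106) → ×s → (2.34782,5.14245) → (2.35,5.14)

Cross-section at z=0.75: (-1.54,7.41) (-4.29,-4.01) (2.35,5.14)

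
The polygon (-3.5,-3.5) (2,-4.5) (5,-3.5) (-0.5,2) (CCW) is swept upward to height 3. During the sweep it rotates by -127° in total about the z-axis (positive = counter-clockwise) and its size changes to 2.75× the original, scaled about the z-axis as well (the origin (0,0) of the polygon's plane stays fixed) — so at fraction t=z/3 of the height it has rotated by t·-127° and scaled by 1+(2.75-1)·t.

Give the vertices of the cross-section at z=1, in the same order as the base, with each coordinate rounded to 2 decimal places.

t = z/height = 1/3 = 0.333333
s = 1 + (scale-1)·z/height = 1 + (2.75-1)·1/3 = 1.583333
θ = twist·z/height = -127°·1/3 = -42.3333° = -0.738856 rad
cos θ = 0.739239, sin θ = -0.673443 (intermediates below are computed at full precision and shown rounded to 5 d.p.)
v1: (-3.5,-3.5) → rotate → (-4.94439,-0.23029) → ×s → (-7.82861,-0.36462) → (-7.83,-0.36)
v2: (2,-4.5) → rotate → (-1.55201,-4.67346) → ×s → (-2.45735,-7.39965) → (-2.46,-7.40)
v3: (5,-3.5) → rotate → (1.33915,-5.95455) → ×s → (2.12032,-9.42804) → (2.12,-9.43)
v4: (-0.5,2) → rotate → (0.97727,1.81520) → ×s → (1.54734,2.87407) → (1.55,2.87)

Cross-section at z=1: (-7.83,-0.36) (-2.46,-7.40) (2.12,-9.43) (1.55,2.87)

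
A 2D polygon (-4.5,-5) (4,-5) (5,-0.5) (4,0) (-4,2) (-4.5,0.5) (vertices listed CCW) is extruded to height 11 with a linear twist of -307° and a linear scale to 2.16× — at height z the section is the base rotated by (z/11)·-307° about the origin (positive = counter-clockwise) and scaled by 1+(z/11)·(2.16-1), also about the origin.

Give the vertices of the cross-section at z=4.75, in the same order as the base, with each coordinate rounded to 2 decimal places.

Cross-section at z=4.75: (-0.96,10.05) (-9.59,0.66) (-5.63,-5.02) (-4.06,-4.42) (6.27,2.39) (5.12,4.47)

t = z/height = 4.75/11 = 0.431818
s = 1 + (scale-1)·z/height = 1 + (2.16-1)·4.75/11 = 1.500909
θ = twist·z/height = -307°·4.75/11 = -132.5682° = -2.313751 rad
cos θ = -0.676467, sin θ = -0.736473 (intermediates below are computed at full precision and shown rounded to 5 d.p.)
v1: (-4.5,-5) → rotate → (-0.63826,6.69646) → ×s → (-0.95797,10.05078) → (-0.96,10.05)
v2: (4,-5) → rotate → (-6.38823,0.43644) → ×s → (-9.58816,0.65506) → (-9.59,0.66)
v3: (5,-0.5) → rotate → (-3.75057,-3.34413) → ×s → (-5.62927,-5.01924) → (-5.63,-5.02)
v4: (4,0) → rotate → (-2.70587,-2.94589) → ×s → (-4.06126,-4.42152) → (-4.06,-4.42)
v5: (-4,2) → rotate → (4.17881,1.59296) → ×s → (6.27202,2.39088) → (6.27,2.39)
v6: (-4.5,0.5) → rotate → (3.41234,2.97589) → ×s → (5.12161,4.46655) → (5.12,4.47)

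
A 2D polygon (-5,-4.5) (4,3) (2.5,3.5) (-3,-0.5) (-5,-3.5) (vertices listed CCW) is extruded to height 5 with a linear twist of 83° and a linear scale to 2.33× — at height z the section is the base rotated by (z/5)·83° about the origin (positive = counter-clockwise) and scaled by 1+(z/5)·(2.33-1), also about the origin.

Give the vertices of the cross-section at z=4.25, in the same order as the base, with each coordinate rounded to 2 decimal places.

t = z/height = 4.25/5 = 0.85
s = 1 + (scale-1)·z/height = 1 + (2.33-1)·4.25/5 = 2.130500
θ = twist·z/height = 83°·4.25/5 = 70.5500° = 1.231330 rad
cos θ = 0.332984, sin θ = 0.942932 (intermediates below are computed at full precision and shown rounded to 5 d.p.)
v1: (-5,-4.5) → rotate → (2.57828,-6.21309) → ×s → (5.49302,-13.23699) → (5.49,-13.24)
v2: (4,3) → rotate → (-1.49686,4.77068) → ×s → (-3.18906,10.16394) → (-3.19,10.16)
v3: (2.5,3.5) → rotate → (-2.46780,3.52278) → ×s → (-5.25765,7.50527) → (-5.26,7.51)
v4: (-3,-0.5) → rotate → (-0.52749,-2.99529) → ×s → (-1.12381,-6.38146) → (-1.12,-6.38)
v5: (-5,-3.5) → rotate → (1.63534,-5.88011) → ×s → (3.48410,-12.52757) → (3.48,-12.53)

Cross-section at z=4.25: (5.49,-13.24) (-3.19,10.16) (-5.26,7.51) (-1.12,-6.38) (3.48,-12.53)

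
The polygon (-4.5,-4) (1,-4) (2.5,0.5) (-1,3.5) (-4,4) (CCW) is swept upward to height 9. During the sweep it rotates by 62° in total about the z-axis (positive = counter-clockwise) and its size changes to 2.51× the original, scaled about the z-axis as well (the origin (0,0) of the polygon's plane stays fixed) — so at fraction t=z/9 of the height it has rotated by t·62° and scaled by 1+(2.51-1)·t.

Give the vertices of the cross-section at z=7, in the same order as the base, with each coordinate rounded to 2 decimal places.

Cross-section at z=7: (-0.03,-13.09) (7.93,-4.17) (2.81,4.78) (-7.12,3.45) (-12.28,-0.69)

t = z/height = 7/9 = 0.777778
s = 1 + (scale-1)·z/height = 1 + (2.51-1)·7/9 = 2.174444
θ = twist·z/height = 62°·7/9 = 48.2222° = 0.841637 rad
cos θ = 0.666243, sin θ = 0.745734 (intermediates below are computed at full precision and shown rounded to 5 d.p.)
v1: (-4.5,-4) → rotate → (-0.01516,-6.02078) → ×s → (-0.03296,-13.09185) → (-0.03,-13.09)
v2: (1,-4) → rotate → (3.64918,-1.91924) → ×s → (7.93494,-4.17328) → (7.93,-4.17)
v3: (2.5,0.5) → rotate → (1.29274,2.19746) → ×s → (2.81099,4.77825) → (2.81,4.78)
v4: (-1,3.5) → rotate → (-3.27631,1.58612) → ×s → (-7.12416,3.44892) → (-7.12,3.45)
v5: (-4,4) → rotate → (-5.64791,-0.31796) → ×s → (-12.28107,-0.69140) → (-12.28,-0.69)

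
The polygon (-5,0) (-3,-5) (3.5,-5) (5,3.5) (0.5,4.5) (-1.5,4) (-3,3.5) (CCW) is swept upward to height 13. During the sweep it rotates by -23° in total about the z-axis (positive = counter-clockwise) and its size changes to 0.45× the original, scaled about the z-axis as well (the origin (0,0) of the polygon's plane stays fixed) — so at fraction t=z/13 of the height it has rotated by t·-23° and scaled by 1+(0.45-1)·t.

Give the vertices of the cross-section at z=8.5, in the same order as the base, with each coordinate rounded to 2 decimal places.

Cross-section at z=8.5: (-3.09,0.83) (-2.69,-2.59) (1.33,-3.67) (3.67,1.33) (1.06,2.70) (-0.26,2.72) (-1.27,2.66)

t = z/height = 8.5/13 = 0.653846
s = 1 + (scale-1)·z/height = 1 + (0.45-1)·8.5/13 = 0.640385
θ = twist·z/height = -23°·8.5/13 = -15.0385° = -0.262471 rad
cos θ = 0.965752, sin θ = -0.259467 (intermediates below are computed at full precision and shown rounded to 5 d.p.)
v1: (-5,0) → rotate → (-4.82876,1.29734) → ×s → (-3.09226,0.83079) → (-3.09,0.83)
v2: (-3,-5) → rotate → (-4.19459,-4.05036) → ×s → (-2.68615,-2.59379) → (-2.69,-2.59)
v3: (3.5,-5) → rotate → (2.08279,-5.73690) → ×s → (1.33379,-3.67382) → (1.33,-3.67)
v4: (5,3.5) → rotate → (5.73690,2.08279) → ×s → (3.67382,1.33379) → (3.67,1.33)
v5: (0.5,4.5) → rotate → (1.65048,4.21615) → ×s → (1.05694,2.69996) → (1.06,2.70)
v6: (-1.5,4) → rotate → (-0.41076,4.25221) → ×s → (-0.26304,2.72305) → (-0.26,2.72)
v7: (-3,3.5) → rotate → (-1.98912,4.15853) → ×s → (-1.27380,2.66306) → (-1.27,2.66)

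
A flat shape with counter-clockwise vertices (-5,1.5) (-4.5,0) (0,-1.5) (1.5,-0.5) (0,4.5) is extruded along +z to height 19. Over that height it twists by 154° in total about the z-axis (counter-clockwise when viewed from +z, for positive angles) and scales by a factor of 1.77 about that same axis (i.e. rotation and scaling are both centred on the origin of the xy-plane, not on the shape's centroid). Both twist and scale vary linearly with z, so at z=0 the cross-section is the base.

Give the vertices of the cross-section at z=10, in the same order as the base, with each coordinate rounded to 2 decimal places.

t = z/height = 10/19 = 0.526316
s = 1 + (scale-1)·z/height = 1 + (1.77-1)·10/19 = 1.405263
θ = twist·z/height = 154°·10/19 = 81.0526° = 1.414635 rad
cos θ = 0.155527, sin θ = 0.987832 (intermediates below are computed at full precision and shown rounded to 5 d.p.)
v1: (-5,1.5) → rotate → (-2.25938,-4.70587) → ×s → (-3.17503,-6.61298) → (-3.18,-6.61)
v2: (-4.5,0) → rotate → (-0.69987,-4.44524) → ×s → (-0.98350,-6.24674) → (-0.98,-6.25)
v3: (0,-1.5) → rotate → (1.48175,-0.23329) → ×s → (2.08225,-0.32783) → (2.08,-0.33)
v4: (1.5,-0.5) → rotate → (0.72721,1.40398) → ×s → (1.02192,1.97297) → (1.02,1.97)
v5: (0,4.5) → rotate → (-4.44524,0.69987) → ×s → (-6.24674,0.98350) → (-6.25,0.98)

Cross-section at z=10: (-3.18,-6.61) (-0.98,-6.25) (2.08,-0.33) (1.02,1.97) (-6.25,0.98)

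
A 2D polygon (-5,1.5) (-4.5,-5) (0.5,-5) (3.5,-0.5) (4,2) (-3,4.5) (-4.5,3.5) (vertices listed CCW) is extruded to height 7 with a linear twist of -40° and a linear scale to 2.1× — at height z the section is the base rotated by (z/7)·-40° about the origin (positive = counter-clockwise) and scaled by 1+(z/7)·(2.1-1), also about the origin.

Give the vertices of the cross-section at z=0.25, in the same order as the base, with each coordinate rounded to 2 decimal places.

t = z/height = 0.25/7 = 0.0357143
s = 1 + (scale-1)·z/height = 1 + (2.1-1)·0.25/7 = 1.039286
θ = twist·z/height = -40°·0.25/7 = -1.4286° = -0.024933 rad
cos θ = 0.999689, sin θ = -0.024931 (intermediates below are computed at full precision and shown rounded to 5 d.p.)
v1: (-5,1.5) → rotate → (-4.96105,1.62419) → ×s → (-5.15595,1.68799) → (-5.16,1.69)
v2: (-4.5,-5) → rotate → (-4.62325,-4.88626) → ×s → (-4.80488,-5.07822) → (-4.80,-5.08)
v3: (0.5,-5) → rotate → (0.37519,-5.01091) → ×s → (0.38993,-5.20777) → (0.39,-5.21)
v4: (3.5,-0.5) → rotate → (3.48645,-0.58710) → ×s → (3.62341,-0.61017) → (3.62,-0.61)
v5: (4,2) → rotate → (4.04862,1.89966) → ×s → (4.20767,1.97428) → (4.21,1.97)
v6: (-3,4.5) → rotate → (-2.88688,4.57339) → ×s → (-3.00029,4.75306) → (-3.00,4.75)
v7: (-4.5,3.5) → rotate → (-4.41134,3.61110) → ×s → (-4.58465,3.75296) → (-4.58,3.75)

Cross-section at z=0.25: (-5.16,1.69) (-4.80,-5.08) (0.39,-5.21) (3.62,-0.61) (4.21,1.97) (-3.00,4.75) (-4.58,3.75)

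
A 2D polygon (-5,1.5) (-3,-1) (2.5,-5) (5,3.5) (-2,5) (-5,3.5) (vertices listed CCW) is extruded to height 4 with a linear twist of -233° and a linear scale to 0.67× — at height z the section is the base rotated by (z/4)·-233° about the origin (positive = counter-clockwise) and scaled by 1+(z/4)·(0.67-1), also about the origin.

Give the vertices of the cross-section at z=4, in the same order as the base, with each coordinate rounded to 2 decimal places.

t = z/height = 4/4 = 1
s = 1 + (scale-1)·z/height = 1 + (0.67-1)·4/4 = 0.670000
θ = twist·z/height = -233°·4/4 = -233.0000° = -4.066617 rad
cos θ = -0.601815, sin θ = 0.798636 (intermediates below are computed at full precision and shown rounded to 5 d.p.)
v1: (-5,1.5) → rotate → (1.81112,-4.89590) → ×s → (1.21345,-3.28025) → (1.21,-3.28)
v2: (-3,-1) → rotate → (2.60408,-1.79409) → ×s → (1.74473,-1.20204) → (1.74,-1.20)
v3: (2.5,-5) → rotate → (2.48864,5.00566) → ×s → (1.66739,3.35379) → (1.67,3.35)
v4: (5,3.5) → rotate → (-5.80430,1.88682) → ×s → (-3.88888,1.26417) → (-3.89,1.26)
v5: (-2,5) → rotate → (-2.78955,-4.60635) → ×s → (-1.86900,-3.08625) → (-1.87,-3.09)
v6: (-5,3.5) → rotate → (0.21385,-6.09953) → ×s → (0.14328,-4.08669) → (0.14,-4.09)

Cross-section at z=4: (1.21,-3.28) (1.74,-1.20) (1.67,3.35) (-3.89,1.26) (-1.87,-3.09) (0.14,-4.09)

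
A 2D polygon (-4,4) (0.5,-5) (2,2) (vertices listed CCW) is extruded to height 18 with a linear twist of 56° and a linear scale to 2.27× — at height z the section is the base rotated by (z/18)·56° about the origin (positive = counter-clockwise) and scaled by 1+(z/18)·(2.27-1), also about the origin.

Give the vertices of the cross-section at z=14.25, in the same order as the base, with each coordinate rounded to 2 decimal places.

Cross-section at z=14.25: (-11.34,0.13) (7.72,-6.47) (0.07,5.67)

t = z/height = 14.25/18 = 0.791667
s = 1 + (scale-1)·z/height = 1 + (2.27-1)·14.25/18 = 2.005417
θ = twist·z/height = 56°·14.25/18 = 44.3333° = 0.773763 rad
cos θ = 0.715286, sin θ = 0.698832 (intermediates below are computed at full precision and shown rounded to 5 d.p.)
v1: (-4,4) → rotate → (-5.65647,0.06582) → ×s → (-11.34358,0.13199) → (-11.34,0.13)
v2: (0.5,-5) → rotate → (3.85180,-3.22702) → ×s → (7.72447,-6.47151) → (7.72,-6.47)
v3: (2,2) → rotate → (0.03291,2.82824) → ×s → (0.06600,5.67179) → (0.07,5.67)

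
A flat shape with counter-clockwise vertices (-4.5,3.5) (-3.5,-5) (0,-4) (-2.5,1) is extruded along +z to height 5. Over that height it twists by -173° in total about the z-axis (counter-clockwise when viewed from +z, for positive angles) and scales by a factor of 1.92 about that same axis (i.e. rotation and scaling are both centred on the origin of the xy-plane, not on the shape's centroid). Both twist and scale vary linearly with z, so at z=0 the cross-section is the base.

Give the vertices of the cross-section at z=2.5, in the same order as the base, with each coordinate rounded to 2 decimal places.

t = z/height = 2.5/5 = 0.5
s = 1 + (scale-1)·z/height = 1 + (1.92-1)·2.5/5 = 1.460000
θ = twist·z/height = -173°·2.5/5 = -86.5000° = -1.509710 rad
cos θ = 0.061049, sin θ = -0.998135 (intermediates below are computed at full precision and shown rounded to 5 d.p.)
v1: (-4.5,3.5) → rotate → (3.21875,4.70528) → ×s → (4.69938,6.86970) → (4.70,6.87)
v2: (-3.5,-5) → rotate → (-5.20434,3.18823) → ×s → (-7.59834,4.65481) → (-7.60,4.65)
v3: (0,-4) → rotate → (-3.99254,-0.24419) → ×s → (-5.82911,-0.35652) → (-5.83,-0.36)
v4: (-2.5,1) → rotate → (0.84551,2.55639) → ×s → (1.23445,3.73232) → (1.23,3.73)

Cross-section at z=2.5: (4.70,6.87) (-7.60,4.65) (-5.83,-0.36) (1.23,3.73)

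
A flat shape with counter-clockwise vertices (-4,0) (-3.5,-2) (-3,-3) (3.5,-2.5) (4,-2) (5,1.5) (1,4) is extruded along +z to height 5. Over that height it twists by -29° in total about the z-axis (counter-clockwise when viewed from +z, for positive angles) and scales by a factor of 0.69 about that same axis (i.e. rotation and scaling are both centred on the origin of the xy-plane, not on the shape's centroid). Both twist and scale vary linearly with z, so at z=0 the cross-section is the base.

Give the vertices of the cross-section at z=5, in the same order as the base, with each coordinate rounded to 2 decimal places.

Cross-section at z=5: (-2.41,1.34) (-2.78,-0.04) (-2.81,-0.81) (1.28,-2.68) (1.74,-2.55) (3.52,-0.77) (1.94,2.08)

t = z/height = 5/5 = 1
s = 1 + (scale-1)·z/height = 1 + (0.69-1)·5/5 = 0.690000
θ = twist·z/height = -29°·5/5 = -29.0000° = -0.506145 rad
cos θ = 0.874620, sin θ = -0.484810 (intermediates below are computed at full precision and shown rounded to 5 d.p.)
v1: (-4,0) → rotate → (-3.49848,1.93924) → ×s → (-2.41395,1.33807) → (-2.41,1.34)
v2: (-3.5,-2) → rotate → (-4.03079,-0.05241) → ×s → (-2.78124,-0.03616) → (-2.78,-0.04)
v3: (-3,-3) → rotate → (-4.07829,-1.16943) → ×s → (-2.81402,-0.80691) → (-2.81,-0.81)
v4: (3.5,-2.5) → rotate → (1.84914,-3.88338) → ×s → (1.27591,-2.67953) → (1.28,-2.68)
v5: (4,-2) → rotate → (2.52886,-3.68848) → ×s → (1.74491,-2.54505) → (1.74,-2.55)
v6: (5,1.5) → rotate → (5.10031,-1.11212) → ×s → (3.51922,-0.76736) → (3.52,-0.77)
v7: (1,4) → rotate → (2.81386,3.01367) → ×s → (1.94156,2.07943) → (1.94,2.08)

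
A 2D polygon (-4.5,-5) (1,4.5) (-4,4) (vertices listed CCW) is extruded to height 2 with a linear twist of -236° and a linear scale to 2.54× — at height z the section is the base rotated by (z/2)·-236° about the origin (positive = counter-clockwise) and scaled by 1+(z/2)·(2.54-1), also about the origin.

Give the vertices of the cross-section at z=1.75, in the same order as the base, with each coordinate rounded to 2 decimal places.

t = z/height = 1.75/2 = 0.875
s = 1 + (scale-1)·z/height = 1 + (2.54-1)·1.75/2 = 2.347500
θ = twist·z/height = -236°·1.75/2 = -206.5000° = -3.604105 rad
cos θ = -0.894934, sin θ = 0.446198 (intermediates below are computed at full precision and shown rounded to 5 d.p.)
v1: (-4.5,-5) → rotate → (6.25819,2.46678) → ×s → (14.69111,5.79077) → (14.69,5.79)
v2: (1,4.5) → rotate → (-2.90282,-3.58101) → ×s → (-6.81438,-8.40641) → (-6.81,-8.41)
v3: (-4,4) → rotate → (1.79495,-5.36453) → ×s → (4.21364,-12.59323) → (4.21,-12.59)

Cross-section at z=1.75: (14.69,5.79) (-6.81,-8.41) (4.21,-12.59)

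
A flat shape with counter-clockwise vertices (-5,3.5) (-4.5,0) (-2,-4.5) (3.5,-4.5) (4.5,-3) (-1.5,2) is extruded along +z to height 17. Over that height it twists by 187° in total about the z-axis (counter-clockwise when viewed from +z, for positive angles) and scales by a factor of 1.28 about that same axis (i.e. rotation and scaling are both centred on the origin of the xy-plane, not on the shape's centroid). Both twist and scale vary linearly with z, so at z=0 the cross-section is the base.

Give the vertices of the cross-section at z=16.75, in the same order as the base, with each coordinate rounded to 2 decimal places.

Cross-section at z=16.75: (6.69,-3.98) (5.73,0.43) (2.12,5.91) (-4.88,5.39) (-6.01,3.39) (2.10,-2.40)

t = z/height = 16.75/17 = 0.985294
s = 1 + (scale-1)·z/height = 1 + (1.28-1)·16.75/17 = 1.275882
θ = twist·z/height = 187°·16.75/17 = 184.2500° = 3.215769 rad
cos θ = -0.997250, sin θ = -0.074108 (intermediates below are computed at full precision and shown rounded to 5 d.p.)
v1: (-5,3.5) → rotate → (5.24563,-3.11983) → ×s → (6.69281,-3.98054) → (6.69,-3.98)
v2: (-4.5,0) → rotate → (4.48763,0.33349) → ×s → (5.72568,0.42549) → (5.73,0.43)
v3: (-2,-4.5) → rotate → (1.66101,4.63584) → ×s → (2.11926,5.91479) → (2.12,5.91)
v4: (3.5,-4.5) → rotate → (-3.82386,4.22825) → ×s → (-4.87880,5.39474) → (-4.88,5.39)
v5: (4.5,-3) → rotate → (-4.70995,2.65826) → ×s → (-6.00934,3.39163) → (-6.01,3.39)
v6: (-1.5,2) → rotate → (1.64409,-1.88334) → ×s → (2.09767,-2.40292) → (2.10,-2.40)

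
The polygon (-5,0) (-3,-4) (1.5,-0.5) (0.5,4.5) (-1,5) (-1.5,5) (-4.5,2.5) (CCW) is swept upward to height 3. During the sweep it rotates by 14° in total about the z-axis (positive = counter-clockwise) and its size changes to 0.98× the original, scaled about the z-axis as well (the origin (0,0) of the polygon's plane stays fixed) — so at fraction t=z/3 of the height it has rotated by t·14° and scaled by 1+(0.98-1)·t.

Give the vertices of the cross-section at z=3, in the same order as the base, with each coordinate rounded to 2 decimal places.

Cross-section at z=3: (-4.75,-1.19) (-1.90,-4.51) (1.54,-0.12) (-0.59,4.40) (-2.14,4.52) (-2.61,4.40) (-4.87,1.31)

t = z/height = 3/3 = 1
s = 1 + (scale-1)·z/height = 1 + (0.98-1)·3/3 = 0.980000
θ = twist·z/height = 14°·3/3 = 14.0000° = 0.244346 rad
cos θ = 0.970296, sin θ = 0.241922 (intermediates below are computed at full precision and shown rounded to 5 d.p.)
v1: (-5,0) → rotate → (-4.85148,-1.20961) → ×s → (-4.75445,-1.18542) → (-4.75,-1.19)
v2: (-3,-4) → rotate → (-1.94320,-4.60695) → ×s → (-1.90434,-4.51481) → (-1.90,-4.51)
v3: (1.5,-0.5) → rotate → (1.57640,-0.12227) → ×s → (1.54488,-0.11982) → (1.54,-0.12)
v4: (0.5,4.5) → rotate → (-0.60350,4.48729) → ×s → (-0.59143,4.39755) → (-0.59,4.40)
v5: (-1,5) → rotate → (-2.17991,4.60956) → ×s → (-2.13631,4.51737) → (-2.14,4.52)
v6: (-1.5,5) → rotate → (-2.66505,4.48860) → ×s → (-2.61175,4.39882) → (-2.61,4.40)
v7: (-4.5,2.5) → rotate → (-4.97114,1.33709) → ×s → (-4.87171,1.31035) → (-4.87,1.31)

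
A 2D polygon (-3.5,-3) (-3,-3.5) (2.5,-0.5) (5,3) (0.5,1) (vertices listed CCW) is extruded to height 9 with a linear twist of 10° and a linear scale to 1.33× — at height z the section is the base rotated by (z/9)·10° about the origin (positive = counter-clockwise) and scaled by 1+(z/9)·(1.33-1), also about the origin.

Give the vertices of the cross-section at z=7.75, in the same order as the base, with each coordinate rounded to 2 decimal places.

Cross-section at z=7.75: (-3.87,-4.48) (-3.14,-5.02) (3.27,-0.15) (5.77,4.77) (0.44,1.37)

t = z/height = 7.75/9 = 0.861111
s = 1 + (scale-1)·z/height = 1 + (1.33-1)·7.75/9 = 1.284167
θ = twist·z/height = 10°·7.75/9 = 8.6111° = 0.150292 rad
cos θ = 0.988727, sin θ = 0.149727 (intermediates below are computed at full precision and shown rounded to 5 d.p.)
v1: (-3.5,-3) → rotate → (-3.01136,-3.49023) → ×s → (-3.86709,-4.48203) → (-3.87,-4.48)
v2: (-3,-3.5) → rotate → (-2.44214,-3.90973) → ×s → (-3.13611,-5.02074) → (-3.14,-5.02)
v3: (2.5,-0.5) → rotate → (2.54668,-0.12005) → ×s → (3.27036,-0.15416) → (3.27,-0.15)
v4: (5,3) → rotate → (4.49446,3.71482) → ×s → (5.77163,4.77044) → (5.77,4.77)
v5: (0.5,1) → rotate → (0.34464,1.06359) → ×s → (0.44257,1.36583) → (0.44,1.37)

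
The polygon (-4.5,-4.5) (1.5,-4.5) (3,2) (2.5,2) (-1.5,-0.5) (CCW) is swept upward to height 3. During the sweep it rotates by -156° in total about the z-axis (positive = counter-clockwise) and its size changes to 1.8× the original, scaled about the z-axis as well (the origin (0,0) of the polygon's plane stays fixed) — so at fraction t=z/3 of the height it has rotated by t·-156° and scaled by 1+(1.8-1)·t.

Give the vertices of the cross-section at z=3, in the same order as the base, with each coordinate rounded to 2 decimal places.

Cross-section at z=3: (4.11,10.69) (-5.76,6.30) (-3.47,-5.49) (-2.65,-5.12) (2.10,1.92)

t = z/height = 3/3 = 1
s = 1 + (scale-1)·z/height = 1 + (1.8-1)·3/3 = 1.800000
θ = twist·z/height = -156°·3/3 = -156.0000° = -2.722714 rad
cos θ = -0.913545, sin θ = -0.406737 (intermediates below are computed at full precision and shown rounded to 5 d.p.)
v1: (-4.5,-4.5) → rotate → (2.28064,5.94127) → ×s → (4.10515,10.69429) → (4.11,10.69)
v2: (1.5,-4.5) → rotate → (-3.20063,3.50085) → ×s → (-5.76114,6.30153) → (-5.76,6.30)
v3: (3,2) → rotate → (-1.92716,-3.04730) → ×s → (-3.46889,-5.48514) → (-3.47,-5.49)
v4: (2.5,2) → rotate → (-1.47039,-2.84393) → ×s → (-2.64670,-5.11908) → (-2.65,-5.12)
v5: (-1.5,-0.5) → rotate → (1.16695,1.06688) → ×s → (2.10051,1.92038) → (2.10,1.92)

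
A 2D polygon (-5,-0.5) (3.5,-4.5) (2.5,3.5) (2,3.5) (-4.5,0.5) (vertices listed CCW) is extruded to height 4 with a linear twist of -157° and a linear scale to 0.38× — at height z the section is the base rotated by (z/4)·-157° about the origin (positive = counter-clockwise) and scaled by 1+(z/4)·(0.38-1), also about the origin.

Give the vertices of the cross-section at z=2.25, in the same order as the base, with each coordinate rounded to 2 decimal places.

t = z/height = 2.25/4 = 0.5625
s = 1 + (scale-1)·z/height = 1 + (0.38-1)·2.25/4 = 0.651250
θ = twist·z/height = -157°·2.25/4 = -88.3125° = -1.541344 rad
cos θ = 0.029448, sin θ = -0.999566 (intermediates below are computed at full precision and shown rounded to 5 d.p.)
v1: (-5,-0.5) → rotate → (-0.64702,4.98311) → ×s → (-0.42137,3.24525) → (-0.42,3.25)
v2: (3.5,-4.5) → rotate → (-4.39498,-3.63100) → ×s → (-2.86223,-2.36469) → (-2.86,-2.36)
v3: (2.5,3.5) → rotate → (3.57210,-2.39585) → ×s → (2.32633,-1.56030) → (2.33,-1.56)
v4: (2,3.5) → rotate → (3.55738,-1.89606) → ×s → (2.31674,-1.23481) → (2.32,-1.23)
v5: (-4.5,0.5) → rotate → (0.36727,4.51277) → ×s → (0.23918,2.93894) → (0.24,2.94)

Cross-section at z=2.25: (-0.42,3.25) (-2.86,-2.36) (2.33,-1.56) (2.32,-1.23) (0.24,2.94)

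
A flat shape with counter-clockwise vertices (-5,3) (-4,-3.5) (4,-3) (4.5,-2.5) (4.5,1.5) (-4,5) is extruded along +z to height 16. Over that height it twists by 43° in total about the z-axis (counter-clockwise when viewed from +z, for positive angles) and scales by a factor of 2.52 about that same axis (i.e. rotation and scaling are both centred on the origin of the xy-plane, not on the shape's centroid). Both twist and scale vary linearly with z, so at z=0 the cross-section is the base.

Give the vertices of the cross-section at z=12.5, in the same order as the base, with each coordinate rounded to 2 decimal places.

t = z/height = 12.5/16 = 0.78125
s = 1 + (scale-1)·z/height = 1 + (2.52-1)·12.5/16 = 2.187500
θ = twist·z/height = 43°·12.5/16 = 33.5938° = 0.586322 rad
cos θ = 0.832982, sin θ = 0.553301 (intermediates below are computed at full precision and shown rounded to 5 d.p.)
v1: (-5,3) → rotate → (-5.82481,-0.26756) → ×s → (-12.74177,-0.58528) → (-12.74,-0.59)
v2: (-4,-3.5) → rotate → (-1.39537,-5.12864) → ×s → (-3.05238,-11.21890) → (-3.05,-11.22)
v3: (4,-3) → rotate → (4.99183,-0.28574) → ×s → (10.91962,-0.62506) → (10.92,-0.63)
v4: (4.5,-2.5) → rotate → (5.13167,0.40740) → ×s → (11.22553,0.89119) → (11.23,0.89)
v5: (4.5,1.5) → rotate → (2.91847,3.73933) → ×s → (6.38414,8.17977) → (6.38,8.18)
v6: (-4,5) → rotate → (-6.09843,1.95171) → ×s → (-13.34032,4.26936) → (-13.34,4.27)

Cross-section at z=12.5: (-12.74,-0.59) (-3.05,-11.22) (10.92,-0.63) (11.23,0.89) (6.38,8.18) (-13.34,4.27)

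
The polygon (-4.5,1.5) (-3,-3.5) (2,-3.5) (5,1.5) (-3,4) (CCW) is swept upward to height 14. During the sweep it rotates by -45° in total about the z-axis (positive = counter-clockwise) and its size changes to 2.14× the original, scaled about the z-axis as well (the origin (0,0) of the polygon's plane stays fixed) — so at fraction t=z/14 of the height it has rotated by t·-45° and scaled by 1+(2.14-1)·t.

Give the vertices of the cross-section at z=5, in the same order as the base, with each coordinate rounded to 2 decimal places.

Cross-section at z=5: (-5.50,3.78) (-5.42,-3.56) (1.34,-5.51) (7.35,0.08) (-2.50,6.58)

t = z/height = 5/14 = 0.357143
s = 1 + (scale-1)·z/height = 1 + (2.14-1)·5/14 = 1.407143
θ = twist·z/height = -45°·5/14 = -16.0714° = -0.280499 rad
cos θ = 0.960917, sin θ = -0.276836 (intermediates below are computed at full precision and shown rounded to 5 d.p.)
v1: (-4.5,1.5) → rotate → (-3.90887,2.68714) → ×s → (-5.50035,3.78118) → (-5.50,3.78)
v2: (-3,-3.5) → rotate → (-3.85168,-2.53270) → ×s → (-5.41986,-3.56388) → (-5.42,-3.56)
v3: (2,-3.5) → rotate → (0.95291,-3.91688) → ×s → (1.34088,-5.51161) → (1.34,-5.51)
v4: (5,1.5) → rotate → (5.21984,0.05720) → ×s → (7.34506,0.08049) → (7.35,0.08)
v5: (-3,4) → rotate → (-1.77541,4.67418) → ×s → (-2.49826,6.57723) → (-2.50,6.58)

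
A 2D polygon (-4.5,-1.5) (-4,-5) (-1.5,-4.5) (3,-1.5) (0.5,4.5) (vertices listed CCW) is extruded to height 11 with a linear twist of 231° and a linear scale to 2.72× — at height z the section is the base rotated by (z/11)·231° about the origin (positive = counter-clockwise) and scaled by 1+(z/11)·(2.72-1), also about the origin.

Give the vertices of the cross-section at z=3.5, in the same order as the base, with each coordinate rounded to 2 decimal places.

t = z/height = 3.5/11 = 0.318182
s = 1 + (scale-1)·z/height = 1 + (2.72-1)·3.5/11 = 1.547273
θ = twist·z/height = 231°·3.5/11 = 73.5000° = 1.282817 rad
cos θ = 0.284015, sin θ = 0.958820 (intermediates below are computed at full precision and shown rounded to 5 d.p.)
v1: (-4.5,-1.5) → rotate → (0.16016,-4.74071) → ×s → (0.24781,-7.33517) → (0.25,-7.34)
v2: (-4,-5) → rotate → (3.65804,-5.25536) → ×s → (5.65998,-8.13147) → (5.66,-8.13)
v3: (-1.5,-4.5) → rotate → (3.88867,-2.71630) → ×s → (6.01683,-4.20285) → (6.02,-4.20)
v4: (3,-1.5) → rotate → (2.29028,2.45044) → ×s → (3.54368,3.79149) → (3.54,3.79)
v5: (0.5,4.5) → rotate → (-4.17268,1.75748) → ×s → (-6.45628,2.71930) → (-6.46,2.72)

Cross-section at z=3.5: (0.25,-7.34) (5.66,-8.13) (6.02,-4.20) (3.54,3.79) (-6.46,2.72)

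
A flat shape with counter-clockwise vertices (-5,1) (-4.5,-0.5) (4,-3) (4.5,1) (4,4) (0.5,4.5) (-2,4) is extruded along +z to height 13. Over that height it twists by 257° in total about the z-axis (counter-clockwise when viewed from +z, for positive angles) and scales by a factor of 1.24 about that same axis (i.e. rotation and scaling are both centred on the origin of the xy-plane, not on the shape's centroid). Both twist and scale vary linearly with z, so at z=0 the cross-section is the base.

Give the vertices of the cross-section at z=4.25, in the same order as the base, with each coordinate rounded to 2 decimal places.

Cross-section at z=4.25: (-1.63,-5.25) (0.03,-4.88) (3.67,3.95) (-0.57,4.94) (-3.84,4.74) (-4.77,1.04) (-4.52,-1.70)

t = z/height = 4.25/13 = 0.326923
s = 1 + (scale-1)·z/height = 1 + (1.24-1)·4.25/13 = 1.078462
θ = twist·z/height = 257°·4.25/13 = 84.0192° = 1.466412 rad
cos θ = 0.104195, sin θ = 0.994557 (intermediates below are computed at full precision and shown rounded to 5 d.p.)
v1: (-5,1) → rotate → (-1.51553,-4.86859) → ×s → (-1.63444,-5.25059) → (-1.63,-5.25)
v2: (-4.5,-0.5) → rotate → (0.02840,-4.52760) → ×s → (0.03063,-4.88285) → (0.03,-4.88)
v3: (4,-3) → rotate → (3.40045,3.66564) → ×s → (3.66725,3.95326) → (3.67,3.95)
v4: (4.5,1) → rotate → (-0.52568,4.57970) → ×s → (-0.56693,4.93903) → (-0.57,4.94)
v5: (4,4) → rotate → (-3.56145,4.39501) → ×s → (-3.84089,4.73985) → (-3.84,4.74)
v6: (0.5,4.5) → rotate → (-4.42341,0.96615) → ×s → (-4.77048,1.04196) → (-4.77,1.04)
v7: (-2,4) → rotate → (-4.18662,-1.57234) → ×s → (-4.51511,-1.69570) → (-4.52,-1.70)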